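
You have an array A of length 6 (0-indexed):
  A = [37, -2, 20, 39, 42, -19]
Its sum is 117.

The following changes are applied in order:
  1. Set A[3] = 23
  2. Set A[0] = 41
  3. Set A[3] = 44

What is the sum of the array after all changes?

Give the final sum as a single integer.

Answer: 126

Derivation:
Initial sum: 117
Change 1: A[3] 39 -> 23, delta = -16, sum = 101
Change 2: A[0] 37 -> 41, delta = 4, sum = 105
Change 3: A[3] 23 -> 44, delta = 21, sum = 126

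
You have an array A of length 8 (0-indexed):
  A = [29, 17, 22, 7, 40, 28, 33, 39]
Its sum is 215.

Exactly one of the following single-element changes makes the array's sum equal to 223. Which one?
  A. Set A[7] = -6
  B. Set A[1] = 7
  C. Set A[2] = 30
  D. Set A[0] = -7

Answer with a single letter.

Answer: C

Derivation:
Option A: A[7] 39->-6, delta=-45, new_sum=215+(-45)=170
Option B: A[1] 17->7, delta=-10, new_sum=215+(-10)=205
Option C: A[2] 22->30, delta=8, new_sum=215+(8)=223 <-- matches target
Option D: A[0] 29->-7, delta=-36, new_sum=215+(-36)=179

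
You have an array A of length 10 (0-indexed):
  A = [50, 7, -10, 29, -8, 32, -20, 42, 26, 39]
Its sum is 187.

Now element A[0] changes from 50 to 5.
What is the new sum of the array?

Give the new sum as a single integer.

Old value at index 0: 50
New value at index 0: 5
Delta = 5 - 50 = -45
New sum = old_sum + delta = 187 + (-45) = 142

Answer: 142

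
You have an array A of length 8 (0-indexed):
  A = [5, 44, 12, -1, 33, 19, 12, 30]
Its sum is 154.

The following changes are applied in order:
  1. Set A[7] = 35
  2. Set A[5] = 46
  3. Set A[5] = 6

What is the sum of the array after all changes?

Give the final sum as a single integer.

Initial sum: 154
Change 1: A[7] 30 -> 35, delta = 5, sum = 159
Change 2: A[5] 19 -> 46, delta = 27, sum = 186
Change 3: A[5] 46 -> 6, delta = -40, sum = 146

Answer: 146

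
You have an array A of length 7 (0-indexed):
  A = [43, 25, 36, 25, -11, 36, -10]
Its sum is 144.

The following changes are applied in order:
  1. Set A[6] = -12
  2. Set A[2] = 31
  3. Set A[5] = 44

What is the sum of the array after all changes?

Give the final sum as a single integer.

Initial sum: 144
Change 1: A[6] -10 -> -12, delta = -2, sum = 142
Change 2: A[2] 36 -> 31, delta = -5, sum = 137
Change 3: A[5] 36 -> 44, delta = 8, sum = 145

Answer: 145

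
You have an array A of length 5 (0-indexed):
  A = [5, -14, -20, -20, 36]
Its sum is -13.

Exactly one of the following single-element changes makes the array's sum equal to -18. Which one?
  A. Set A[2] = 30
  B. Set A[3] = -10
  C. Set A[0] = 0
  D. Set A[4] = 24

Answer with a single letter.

Answer: C

Derivation:
Option A: A[2] -20->30, delta=50, new_sum=-13+(50)=37
Option B: A[3] -20->-10, delta=10, new_sum=-13+(10)=-3
Option C: A[0] 5->0, delta=-5, new_sum=-13+(-5)=-18 <-- matches target
Option D: A[4] 36->24, delta=-12, new_sum=-13+(-12)=-25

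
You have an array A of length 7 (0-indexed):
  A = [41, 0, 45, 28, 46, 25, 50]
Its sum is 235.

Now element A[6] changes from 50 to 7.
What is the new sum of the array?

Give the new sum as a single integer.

Old value at index 6: 50
New value at index 6: 7
Delta = 7 - 50 = -43
New sum = old_sum + delta = 235 + (-43) = 192

Answer: 192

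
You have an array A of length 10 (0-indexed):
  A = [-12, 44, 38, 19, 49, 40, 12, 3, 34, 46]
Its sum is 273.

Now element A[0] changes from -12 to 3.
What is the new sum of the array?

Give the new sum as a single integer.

Answer: 288

Derivation:
Old value at index 0: -12
New value at index 0: 3
Delta = 3 - -12 = 15
New sum = old_sum + delta = 273 + (15) = 288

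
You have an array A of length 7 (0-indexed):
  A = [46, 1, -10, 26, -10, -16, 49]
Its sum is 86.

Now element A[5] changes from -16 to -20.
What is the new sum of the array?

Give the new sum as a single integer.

Old value at index 5: -16
New value at index 5: -20
Delta = -20 - -16 = -4
New sum = old_sum + delta = 86 + (-4) = 82

Answer: 82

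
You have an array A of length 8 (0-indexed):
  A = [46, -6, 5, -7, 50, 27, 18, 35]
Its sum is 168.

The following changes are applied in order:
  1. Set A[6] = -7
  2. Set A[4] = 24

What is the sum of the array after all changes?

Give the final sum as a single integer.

Answer: 117

Derivation:
Initial sum: 168
Change 1: A[6] 18 -> -7, delta = -25, sum = 143
Change 2: A[4] 50 -> 24, delta = -26, sum = 117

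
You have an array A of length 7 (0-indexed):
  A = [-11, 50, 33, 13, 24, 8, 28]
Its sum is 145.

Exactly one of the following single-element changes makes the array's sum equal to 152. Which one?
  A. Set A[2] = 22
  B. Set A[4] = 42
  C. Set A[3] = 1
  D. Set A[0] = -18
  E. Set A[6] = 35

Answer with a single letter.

Answer: E

Derivation:
Option A: A[2] 33->22, delta=-11, new_sum=145+(-11)=134
Option B: A[4] 24->42, delta=18, new_sum=145+(18)=163
Option C: A[3] 13->1, delta=-12, new_sum=145+(-12)=133
Option D: A[0] -11->-18, delta=-7, new_sum=145+(-7)=138
Option E: A[6] 28->35, delta=7, new_sum=145+(7)=152 <-- matches target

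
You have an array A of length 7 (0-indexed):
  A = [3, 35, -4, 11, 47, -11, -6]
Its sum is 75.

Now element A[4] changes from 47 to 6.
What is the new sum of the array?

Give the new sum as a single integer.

Answer: 34

Derivation:
Old value at index 4: 47
New value at index 4: 6
Delta = 6 - 47 = -41
New sum = old_sum + delta = 75 + (-41) = 34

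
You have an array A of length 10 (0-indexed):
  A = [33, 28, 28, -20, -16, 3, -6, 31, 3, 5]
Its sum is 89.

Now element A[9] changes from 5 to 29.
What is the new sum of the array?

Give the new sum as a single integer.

Answer: 113

Derivation:
Old value at index 9: 5
New value at index 9: 29
Delta = 29 - 5 = 24
New sum = old_sum + delta = 89 + (24) = 113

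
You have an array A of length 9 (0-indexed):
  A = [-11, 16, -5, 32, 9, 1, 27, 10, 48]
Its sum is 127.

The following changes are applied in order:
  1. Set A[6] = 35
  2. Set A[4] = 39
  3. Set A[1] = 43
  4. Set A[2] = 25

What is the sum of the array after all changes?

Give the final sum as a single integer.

Initial sum: 127
Change 1: A[6] 27 -> 35, delta = 8, sum = 135
Change 2: A[4] 9 -> 39, delta = 30, sum = 165
Change 3: A[1] 16 -> 43, delta = 27, sum = 192
Change 4: A[2] -5 -> 25, delta = 30, sum = 222

Answer: 222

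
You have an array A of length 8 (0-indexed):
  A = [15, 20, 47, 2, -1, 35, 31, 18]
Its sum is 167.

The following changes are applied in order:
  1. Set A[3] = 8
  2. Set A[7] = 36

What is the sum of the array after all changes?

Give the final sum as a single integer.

Answer: 191

Derivation:
Initial sum: 167
Change 1: A[3] 2 -> 8, delta = 6, sum = 173
Change 2: A[7] 18 -> 36, delta = 18, sum = 191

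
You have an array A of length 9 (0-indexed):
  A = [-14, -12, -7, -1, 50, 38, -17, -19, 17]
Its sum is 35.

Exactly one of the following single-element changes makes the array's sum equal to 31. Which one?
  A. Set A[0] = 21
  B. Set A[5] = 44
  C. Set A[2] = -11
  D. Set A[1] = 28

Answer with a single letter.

Option A: A[0] -14->21, delta=35, new_sum=35+(35)=70
Option B: A[5] 38->44, delta=6, new_sum=35+(6)=41
Option C: A[2] -7->-11, delta=-4, new_sum=35+(-4)=31 <-- matches target
Option D: A[1] -12->28, delta=40, new_sum=35+(40)=75

Answer: C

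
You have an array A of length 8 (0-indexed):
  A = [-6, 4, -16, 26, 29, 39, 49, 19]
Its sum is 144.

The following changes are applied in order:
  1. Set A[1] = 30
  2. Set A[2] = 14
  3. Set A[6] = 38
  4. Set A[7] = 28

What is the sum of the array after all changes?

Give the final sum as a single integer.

Initial sum: 144
Change 1: A[1] 4 -> 30, delta = 26, sum = 170
Change 2: A[2] -16 -> 14, delta = 30, sum = 200
Change 3: A[6] 49 -> 38, delta = -11, sum = 189
Change 4: A[7] 19 -> 28, delta = 9, sum = 198

Answer: 198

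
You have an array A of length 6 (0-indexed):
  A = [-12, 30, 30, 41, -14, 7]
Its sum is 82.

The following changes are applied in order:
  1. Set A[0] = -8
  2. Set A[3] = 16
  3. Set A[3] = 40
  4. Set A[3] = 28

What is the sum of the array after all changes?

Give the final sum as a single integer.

Answer: 73

Derivation:
Initial sum: 82
Change 1: A[0] -12 -> -8, delta = 4, sum = 86
Change 2: A[3] 41 -> 16, delta = -25, sum = 61
Change 3: A[3] 16 -> 40, delta = 24, sum = 85
Change 4: A[3] 40 -> 28, delta = -12, sum = 73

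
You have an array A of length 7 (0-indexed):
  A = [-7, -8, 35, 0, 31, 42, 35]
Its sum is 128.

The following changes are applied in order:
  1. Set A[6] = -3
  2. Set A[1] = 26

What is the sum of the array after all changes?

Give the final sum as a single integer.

Initial sum: 128
Change 1: A[6] 35 -> -3, delta = -38, sum = 90
Change 2: A[1] -8 -> 26, delta = 34, sum = 124

Answer: 124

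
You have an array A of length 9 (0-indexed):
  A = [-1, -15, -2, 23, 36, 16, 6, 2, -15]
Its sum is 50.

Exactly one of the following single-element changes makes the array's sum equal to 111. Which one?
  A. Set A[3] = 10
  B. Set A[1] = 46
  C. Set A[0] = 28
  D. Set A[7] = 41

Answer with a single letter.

Answer: B

Derivation:
Option A: A[3] 23->10, delta=-13, new_sum=50+(-13)=37
Option B: A[1] -15->46, delta=61, new_sum=50+(61)=111 <-- matches target
Option C: A[0] -1->28, delta=29, new_sum=50+(29)=79
Option D: A[7] 2->41, delta=39, new_sum=50+(39)=89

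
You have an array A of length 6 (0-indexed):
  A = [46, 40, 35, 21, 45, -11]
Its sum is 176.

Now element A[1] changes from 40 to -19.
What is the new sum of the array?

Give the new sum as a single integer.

Answer: 117

Derivation:
Old value at index 1: 40
New value at index 1: -19
Delta = -19 - 40 = -59
New sum = old_sum + delta = 176 + (-59) = 117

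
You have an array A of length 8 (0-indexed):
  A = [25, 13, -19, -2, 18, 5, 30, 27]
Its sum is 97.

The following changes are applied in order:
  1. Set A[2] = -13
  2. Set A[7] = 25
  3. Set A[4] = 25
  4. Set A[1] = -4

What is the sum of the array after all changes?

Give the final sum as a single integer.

Answer: 91

Derivation:
Initial sum: 97
Change 1: A[2] -19 -> -13, delta = 6, sum = 103
Change 2: A[7] 27 -> 25, delta = -2, sum = 101
Change 3: A[4] 18 -> 25, delta = 7, sum = 108
Change 4: A[1] 13 -> -4, delta = -17, sum = 91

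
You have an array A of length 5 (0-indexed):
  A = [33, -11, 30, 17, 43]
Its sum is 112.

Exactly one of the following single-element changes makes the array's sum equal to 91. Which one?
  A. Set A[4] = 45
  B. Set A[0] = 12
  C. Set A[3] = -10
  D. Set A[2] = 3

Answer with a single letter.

Answer: B

Derivation:
Option A: A[4] 43->45, delta=2, new_sum=112+(2)=114
Option B: A[0] 33->12, delta=-21, new_sum=112+(-21)=91 <-- matches target
Option C: A[3] 17->-10, delta=-27, new_sum=112+(-27)=85
Option D: A[2] 30->3, delta=-27, new_sum=112+(-27)=85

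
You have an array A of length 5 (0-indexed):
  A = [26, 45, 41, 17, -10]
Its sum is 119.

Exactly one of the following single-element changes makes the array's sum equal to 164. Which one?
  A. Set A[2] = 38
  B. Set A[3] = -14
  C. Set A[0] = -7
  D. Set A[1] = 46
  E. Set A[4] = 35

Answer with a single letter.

Answer: E

Derivation:
Option A: A[2] 41->38, delta=-3, new_sum=119+(-3)=116
Option B: A[3] 17->-14, delta=-31, new_sum=119+(-31)=88
Option C: A[0] 26->-7, delta=-33, new_sum=119+(-33)=86
Option D: A[1] 45->46, delta=1, new_sum=119+(1)=120
Option E: A[4] -10->35, delta=45, new_sum=119+(45)=164 <-- matches target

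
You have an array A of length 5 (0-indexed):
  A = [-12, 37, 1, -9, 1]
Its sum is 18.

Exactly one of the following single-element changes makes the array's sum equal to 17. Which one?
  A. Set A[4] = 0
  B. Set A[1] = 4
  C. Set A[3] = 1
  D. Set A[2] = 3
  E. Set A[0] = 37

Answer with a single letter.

Answer: A

Derivation:
Option A: A[4] 1->0, delta=-1, new_sum=18+(-1)=17 <-- matches target
Option B: A[1] 37->4, delta=-33, new_sum=18+(-33)=-15
Option C: A[3] -9->1, delta=10, new_sum=18+(10)=28
Option D: A[2] 1->3, delta=2, new_sum=18+(2)=20
Option E: A[0] -12->37, delta=49, new_sum=18+(49)=67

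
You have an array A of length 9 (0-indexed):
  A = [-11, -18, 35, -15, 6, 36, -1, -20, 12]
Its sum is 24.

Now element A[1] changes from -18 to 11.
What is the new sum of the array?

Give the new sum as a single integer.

Old value at index 1: -18
New value at index 1: 11
Delta = 11 - -18 = 29
New sum = old_sum + delta = 24 + (29) = 53

Answer: 53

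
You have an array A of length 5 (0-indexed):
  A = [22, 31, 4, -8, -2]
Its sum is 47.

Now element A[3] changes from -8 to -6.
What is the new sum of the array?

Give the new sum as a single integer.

Old value at index 3: -8
New value at index 3: -6
Delta = -6 - -8 = 2
New sum = old_sum + delta = 47 + (2) = 49

Answer: 49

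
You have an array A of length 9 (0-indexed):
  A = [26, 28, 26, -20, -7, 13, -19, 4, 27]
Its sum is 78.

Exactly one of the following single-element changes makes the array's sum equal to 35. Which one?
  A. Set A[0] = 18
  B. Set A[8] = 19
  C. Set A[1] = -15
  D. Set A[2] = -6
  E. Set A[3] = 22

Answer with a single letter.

Option A: A[0] 26->18, delta=-8, new_sum=78+(-8)=70
Option B: A[8] 27->19, delta=-8, new_sum=78+(-8)=70
Option C: A[1] 28->-15, delta=-43, new_sum=78+(-43)=35 <-- matches target
Option D: A[2] 26->-6, delta=-32, new_sum=78+(-32)=46
Option E: A[3] -20->22, delta=42, new_sum=78+(42)=120

Answer: C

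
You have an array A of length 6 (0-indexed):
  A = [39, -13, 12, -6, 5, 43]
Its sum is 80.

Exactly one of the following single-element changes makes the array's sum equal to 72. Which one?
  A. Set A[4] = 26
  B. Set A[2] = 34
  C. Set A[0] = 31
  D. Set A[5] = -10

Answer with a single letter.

Option A: A[4] 5->26, delta=21, new_sum=80+(21)=101
Option B: A[2] 12->34, delta=22, new_sum=80+(22)=102
Option C: A[0] 39->31, delta=-8, new_sum=80+(-8)=72 <-- matches target
Option D: A[5] 43->-10, delta=-53, new_sum=80+(-53)=27

Answer: C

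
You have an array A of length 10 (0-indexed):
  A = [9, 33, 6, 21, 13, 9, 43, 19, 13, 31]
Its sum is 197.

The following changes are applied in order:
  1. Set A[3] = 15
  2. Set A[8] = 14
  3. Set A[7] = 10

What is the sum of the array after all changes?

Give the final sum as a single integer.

Initial sum: 197
Change 1: A[3] 21 -> 15, delta = -6, sum = 191
Change 2: A[8] 13 -> 14, delta = 1, sum = 192
Change 3: A[7] 19 -> 10, delta = -9, sum = 183

Answer: 183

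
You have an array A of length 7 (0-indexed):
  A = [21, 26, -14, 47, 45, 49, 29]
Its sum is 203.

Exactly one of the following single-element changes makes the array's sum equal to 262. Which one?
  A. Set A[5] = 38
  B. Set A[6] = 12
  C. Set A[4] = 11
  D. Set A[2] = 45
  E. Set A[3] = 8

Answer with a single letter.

Answer: D

Derivation:
Option A: A[5] 49->38, delta=-11, new_sum=203+(-11)=192
Option B: A[6] 29->12, delta=-17, new_sum=203+(-17)=186
Option C: A[4] 45->11, delta=-34, new_sum=203+(-34)=169
Option D: A[2] -14->45, delta=59, new_sum=203+(59)=262 <-- matches target
Option E: A[3] 47->8, delta=-39, new_sum=203+(-39)=164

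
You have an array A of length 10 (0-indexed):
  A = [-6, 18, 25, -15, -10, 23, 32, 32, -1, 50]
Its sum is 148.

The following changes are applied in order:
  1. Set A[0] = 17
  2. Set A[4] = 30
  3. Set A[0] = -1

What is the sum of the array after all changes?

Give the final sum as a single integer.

Answer: 193

Derivation:
Initial sum: 148
Change 1: A[0] -6 -> 17, delta = 23, sum = 171
Change 2: A[4] -10 -> 30, delta = 40, sum = 211
Change 3: A[0] 17 -> -1, delta = -18, sum = 193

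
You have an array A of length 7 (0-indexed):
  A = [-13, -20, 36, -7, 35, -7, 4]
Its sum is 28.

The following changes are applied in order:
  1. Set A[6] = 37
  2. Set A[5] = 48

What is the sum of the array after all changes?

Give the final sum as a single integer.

Initial sum: 28
Change 1: A[6] 4 -> 37, delta = 33, sum = 61
Change 2: A[5] -7 -> 48, delta = 55, sum = 116

Answer: 116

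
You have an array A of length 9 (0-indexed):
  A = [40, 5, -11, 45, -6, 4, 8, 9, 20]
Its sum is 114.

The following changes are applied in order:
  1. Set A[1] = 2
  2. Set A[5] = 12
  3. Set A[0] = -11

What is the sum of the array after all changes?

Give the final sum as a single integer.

Answer: 68

Derivation:
Initial sum: 114
Change 1: A[1] 5 -> 2, delta = -3, sum = 111
Change 2: A[5] 4 -> 12, delta = 8, sum = 119
Change 3: A[0] 40 -> -11, delta = -51, sum = 68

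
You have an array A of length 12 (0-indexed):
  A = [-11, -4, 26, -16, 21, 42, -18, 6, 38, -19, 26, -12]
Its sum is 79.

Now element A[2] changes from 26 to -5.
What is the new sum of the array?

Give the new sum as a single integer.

Old value at index 2: 26
New value at index 2: -5
Delta = -5 - 26 = -31
New sum = old_sum + delta = 79 + (-31) = 48

Answer: 48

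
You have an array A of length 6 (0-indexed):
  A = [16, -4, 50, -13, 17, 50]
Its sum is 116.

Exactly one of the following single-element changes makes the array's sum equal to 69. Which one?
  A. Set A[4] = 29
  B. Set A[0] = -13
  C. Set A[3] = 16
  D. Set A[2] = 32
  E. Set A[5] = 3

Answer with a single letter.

Answer: E

Derivation:
Option A: A[4] 17->29, delta=12, new_sum=116+(12)=128
Option B: A[0] 16->-13, delta=-29, new_sum=116+(-29)=87
Option C: A[3] -13->16, delta=29, new_sum=116+(29)=145
Option D: A[2] 50->32, delta=-18, new_sum=116+(-18)=98
Option E: A[5] 50->3, delta=-47, new_sum=116+(-47)=69 <-- matches target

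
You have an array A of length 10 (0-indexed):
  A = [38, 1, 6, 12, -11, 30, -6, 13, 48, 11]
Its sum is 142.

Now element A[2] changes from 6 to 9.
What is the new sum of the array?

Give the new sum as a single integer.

Answer: 145

Derivation:
Old value at index 2: 6
New value at index 2: 9
Delta = 9 - 6 = 3
New sum = old_sum + delta = 142 + (3) = 145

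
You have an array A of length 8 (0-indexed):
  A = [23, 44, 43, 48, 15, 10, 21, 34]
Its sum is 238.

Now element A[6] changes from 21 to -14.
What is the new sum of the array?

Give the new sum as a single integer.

Answer: 203

Derivation:
Old value at index 6: 21
New value at index 6: -14
Delta = -14 - 21 = -35
New sum = old_sum + delta = 238 + (-35) = 203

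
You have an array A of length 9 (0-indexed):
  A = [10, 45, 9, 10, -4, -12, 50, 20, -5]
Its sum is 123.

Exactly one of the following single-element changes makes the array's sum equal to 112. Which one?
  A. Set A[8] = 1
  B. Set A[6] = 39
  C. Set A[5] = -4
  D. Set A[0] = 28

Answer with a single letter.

Option A: A[8] -5->1, delta=6, new_sum=123+(6)=129
Option B: A[6] 50->39, delta=-11, new_sum=123+(-11)=112 <-- matches target
Option C: A[5] -12->-4, delta=8, new_sum=123+(8)=131
Option D: A[0] 10->28, delta=18, new_sum=123+(18)=141

Answer: B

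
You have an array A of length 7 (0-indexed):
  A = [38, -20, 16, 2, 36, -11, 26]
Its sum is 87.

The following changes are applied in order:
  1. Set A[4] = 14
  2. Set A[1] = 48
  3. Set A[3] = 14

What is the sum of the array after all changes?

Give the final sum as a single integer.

Answer: 145

Derivation:
Initial sum: 87
Change 1: A[4] 36 -> 14, delta = -22, sum = 65
Change 2: A[1] -20 -> 48, delta = 68, sum = 133
Change 3: A[3] 2 -> 14, delta = 12, sum = 145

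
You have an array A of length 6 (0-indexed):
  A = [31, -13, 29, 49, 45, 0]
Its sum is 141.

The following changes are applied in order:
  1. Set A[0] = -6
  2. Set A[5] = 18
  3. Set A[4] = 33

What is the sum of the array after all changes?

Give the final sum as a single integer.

Initial sum: 141
Change 1: A[0] 31 -> -6, delta = -37, sum = 104
Change 2: A[5] 0 -> 18, delta = 18, sum = 122
Change 3: A[4] 45 -> 33, delta = -12, sum = 110

Answer: 110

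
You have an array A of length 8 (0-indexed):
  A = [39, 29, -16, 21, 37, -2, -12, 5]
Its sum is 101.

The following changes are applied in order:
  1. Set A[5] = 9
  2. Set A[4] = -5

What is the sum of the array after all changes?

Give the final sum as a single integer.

Answer: 70

Derivation:
Initial sum: 101
Change 1: A[5] -2 -> 9, delta = 11, sum = 112
Change 2: A[4] 37 -> -5, delta = -42, sum = 70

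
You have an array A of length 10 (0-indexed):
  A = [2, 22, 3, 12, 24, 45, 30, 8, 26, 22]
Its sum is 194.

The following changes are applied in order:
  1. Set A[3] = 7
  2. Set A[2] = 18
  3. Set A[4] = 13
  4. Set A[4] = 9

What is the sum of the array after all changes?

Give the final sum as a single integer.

Initial sum: 194
Change 1: A[3] 12 -> 7, delta = -5, sum = 189
Change 2: A[2] 3 -> 18, delta = 15, sum = 204
Change 3: A[4] 24 -> 13, delta = -11, sum = 193
Change 4: A[4] 13 -> 9, delta = -4, sum = 189

Answer: 189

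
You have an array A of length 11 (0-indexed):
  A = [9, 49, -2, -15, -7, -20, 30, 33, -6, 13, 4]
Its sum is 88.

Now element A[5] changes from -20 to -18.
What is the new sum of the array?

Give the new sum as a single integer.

Answer: 90

Derivation:
Old value at index 5: -20
New value at index 5: -18
Delta = -18 - -20 = 2
New sum = old_sum + delta = 88 + (2) = 90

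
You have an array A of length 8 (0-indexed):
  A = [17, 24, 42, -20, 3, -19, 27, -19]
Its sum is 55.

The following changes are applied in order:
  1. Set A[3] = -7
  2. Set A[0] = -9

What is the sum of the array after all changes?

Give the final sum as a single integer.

Initial sum: 55
Change 1: A[3] -20 -> -7, delta = 13, sum = 68
Change 2: A[0] 17 -> -9, delta = -26, sum = 42

Answer: 42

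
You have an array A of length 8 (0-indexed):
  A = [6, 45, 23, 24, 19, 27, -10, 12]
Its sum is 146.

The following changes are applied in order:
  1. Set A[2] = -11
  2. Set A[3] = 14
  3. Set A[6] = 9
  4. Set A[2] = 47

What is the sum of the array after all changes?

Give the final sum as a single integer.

Answer: 179

Derivation:
Initial sum: 146
Change 1: A[2] 23 -> -11, delta = -34, sum = 112
Change 2: A[3] 24 -> 14, delta = -10, sum = 102
Change 3: A[6] -10 -> 9, delta = 19, sum = 121
Change 4: A[2] -11 -> 47, delta = 58, sum = 179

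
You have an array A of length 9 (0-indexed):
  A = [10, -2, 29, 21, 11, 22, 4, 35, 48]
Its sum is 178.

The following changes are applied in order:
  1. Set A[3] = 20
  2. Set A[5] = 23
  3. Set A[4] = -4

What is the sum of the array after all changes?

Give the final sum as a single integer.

Answer: 163

Derivation:
Initial sum: 178
Change 1: A[3] 21 -> 20, delta = -1, sum = 177
Change 2: A[5] 22 -> 23, delta = 1, sum = 178
Change 3: A[4] 11 -> -4, delta = -15, sum = 163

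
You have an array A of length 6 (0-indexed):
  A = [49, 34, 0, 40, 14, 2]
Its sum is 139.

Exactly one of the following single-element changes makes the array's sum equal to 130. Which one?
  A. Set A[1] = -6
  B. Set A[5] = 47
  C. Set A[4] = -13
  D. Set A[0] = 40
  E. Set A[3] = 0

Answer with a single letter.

Option A: A[1] 34->-6, delta=-40, new_sum=139+(-40)=99
Option B: A[5] 2->47, delta=45, new_sum=139+(45)=184
Option C: A[4] 14->-13, delta=-27, new_sum=139+(-27)=112
Option D: A[0] 49->40, delta=-9, new_sum=139+(-9)=130 <-- matches target
Option E: A[3] 40->0, delta=-40, new_sum=139+(-40)=99

Answer: D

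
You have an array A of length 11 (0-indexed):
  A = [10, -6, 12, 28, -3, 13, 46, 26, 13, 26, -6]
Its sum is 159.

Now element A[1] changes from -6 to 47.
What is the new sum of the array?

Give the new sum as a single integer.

Old value at index 1: -6
New value at index 1: 47
Delta = 47 - -6 = 53
New sum = old_sum + delta = 159 + (53) = 212

Answer: 212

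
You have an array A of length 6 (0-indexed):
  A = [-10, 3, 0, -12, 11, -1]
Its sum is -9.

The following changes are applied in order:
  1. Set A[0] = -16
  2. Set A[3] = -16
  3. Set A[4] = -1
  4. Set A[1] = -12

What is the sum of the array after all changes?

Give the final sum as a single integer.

Answer: -46

Derivation:
Initial sum: -9
Change 1: A[0] -10 -> -16, delta = -6, sum = -15
Change 2: A[3] -12 -> -16, delta = -4, sum = -19
Change 3: A[4] 11 -> -1, delta = -12, sum = -31
Change 4: A[1] 3 -> -12, delta = -15, sum = -46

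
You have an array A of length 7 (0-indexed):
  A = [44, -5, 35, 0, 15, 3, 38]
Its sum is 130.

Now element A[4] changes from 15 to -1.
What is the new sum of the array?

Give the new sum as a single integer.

Answer: 114

Derivation:
Old value at index 4: 15
New value at index 4: -1
Delta = -1 - 15 = -16
New sum = old_sum + delta = 130 + (-16) = 114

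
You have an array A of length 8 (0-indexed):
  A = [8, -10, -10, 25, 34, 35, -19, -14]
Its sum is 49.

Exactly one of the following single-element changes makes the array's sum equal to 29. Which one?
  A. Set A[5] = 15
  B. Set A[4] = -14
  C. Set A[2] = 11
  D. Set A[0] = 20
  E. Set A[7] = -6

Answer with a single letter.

Option A: A[5] 35->15, delta=-20, new_sum=49+(-20)=29 <-- matches target
Option B: A[4] 34->-14, delta=-48, new_sum=49+(-48)=1
Option C: A[2] -10->11, delta=21, new_sum=49+(21)=70
Option D: A[0] 8->20, delta=12, new_sum=49+(12)=61
Option E: A[7] -14->-6, delta=8, new_sum=49+(8)=57

Answer: A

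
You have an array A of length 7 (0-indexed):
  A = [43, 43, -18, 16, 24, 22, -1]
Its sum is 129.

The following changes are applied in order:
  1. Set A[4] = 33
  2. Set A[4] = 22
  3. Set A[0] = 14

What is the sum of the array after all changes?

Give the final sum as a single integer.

Answer: 98

Derivation:
Initial sum: 129
Change 1: A[4] 24 -> 33, delta = 9, sum = 138
Change 2: A[4] 33 -> 22, delta = -11, sum = 127
Change 3: A[0] 43 -> 14, delta = -29, sum = 98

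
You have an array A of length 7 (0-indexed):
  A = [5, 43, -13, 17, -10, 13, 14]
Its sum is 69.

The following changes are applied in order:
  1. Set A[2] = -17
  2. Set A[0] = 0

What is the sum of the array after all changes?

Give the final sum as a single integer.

Initial sum: 69
Change 1: A[2] -13 -> -17, delta = -4, sum = 65
Change 2: A[0] 5 -> 0, delta = -5, sum = 60

Answer: 60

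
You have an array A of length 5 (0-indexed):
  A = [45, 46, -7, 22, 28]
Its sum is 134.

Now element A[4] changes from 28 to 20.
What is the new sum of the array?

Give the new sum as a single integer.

Answer: 126

Derivation:
Old value at index 4: 28
New value at index 4: 20
Delta = 20 - 28 = -8
New sum = old_sum + delta = 134 + (-8) = 126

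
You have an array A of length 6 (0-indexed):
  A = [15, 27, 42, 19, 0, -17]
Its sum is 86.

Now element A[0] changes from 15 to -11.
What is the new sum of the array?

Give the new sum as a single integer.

Old value at index 0: 15
New value at index 0: -11
Delta = -11 - 15 = -26
New sum = old_sum + delta = 86 + (-26) = 60

Answer: 60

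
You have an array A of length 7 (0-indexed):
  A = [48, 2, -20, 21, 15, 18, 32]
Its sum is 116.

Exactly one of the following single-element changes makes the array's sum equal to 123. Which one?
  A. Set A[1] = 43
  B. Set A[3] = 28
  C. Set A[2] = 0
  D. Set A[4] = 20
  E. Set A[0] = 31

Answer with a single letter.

Answer: B

Derivation:
Option A: A[1] 2->43, delta=41, new_sum=116+(41)=157
Option B: A[3] 21->28, delta=7, new_sum=116+(7)=123 <-- matches target
Option C: A[2] -20->0, delta=20, new_sum=116+(20)=136
Option D: A[4] 15->20, delta=5, new_sum=116+(5)=121
Option E: A[0] 48->31, delta=-17, new_sum=116+(-17)=99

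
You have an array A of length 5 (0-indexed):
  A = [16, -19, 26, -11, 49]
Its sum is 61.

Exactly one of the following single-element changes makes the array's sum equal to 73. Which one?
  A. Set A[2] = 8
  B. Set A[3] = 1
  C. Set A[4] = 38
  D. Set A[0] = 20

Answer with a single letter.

Answer: B

Derivation:
Option A: A[2] 26->8, delta=-18, new_sum=61+(-18)=43
Option B: A[3] -11->1, delta=12, new_sum=61+(12)=73 <-- matches target
Option C: A[4] 49->38, delta=-11, new_sum=61+(-11)=50
Option D: A[0] 16->20, delta=4, new_sum=61+(4)=65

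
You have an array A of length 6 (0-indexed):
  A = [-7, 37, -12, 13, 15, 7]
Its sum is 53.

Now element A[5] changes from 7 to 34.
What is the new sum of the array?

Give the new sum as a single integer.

Old value at index 5: 7
New value at index 5: 34
Delta = 34 - 7 = 27
New sum = old_sum + delta = 53 + (27) = 80

Answer: 80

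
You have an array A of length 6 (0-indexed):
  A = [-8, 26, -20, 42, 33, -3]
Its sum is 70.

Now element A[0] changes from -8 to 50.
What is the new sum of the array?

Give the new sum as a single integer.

Answer: 128

Derivation:
Old value at index 0: -8
New value at index 0: 50
Delta = 50 - -8 = 58
New sum = old_sum + delta = 70 + (58) = 128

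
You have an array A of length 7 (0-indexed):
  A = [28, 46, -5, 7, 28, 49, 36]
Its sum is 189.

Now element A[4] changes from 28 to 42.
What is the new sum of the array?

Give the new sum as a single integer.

Answer: 203

Derivation:
Old value at index 4: 28
New value at index 4: 42
Delta = 42 - 28 = 14
New sum = old_sum + delta = 189 + (14) = 203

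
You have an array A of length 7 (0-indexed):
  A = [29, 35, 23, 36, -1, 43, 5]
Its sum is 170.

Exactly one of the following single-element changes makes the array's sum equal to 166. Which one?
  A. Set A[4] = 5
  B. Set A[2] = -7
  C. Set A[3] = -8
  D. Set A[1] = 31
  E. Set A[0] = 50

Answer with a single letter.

Answer: D

Derivation:
Option A: A[4] -1->5, delta=6, new_sum=170+(6)=176
Option B: A[2] 23->-7, delta=-30, new_sum=170+(-30)=140
Option C: A[3] 36->-8, delta=-44, new_sum=170+(-44)=126
Option D: A[1] 35->31, delta=-4, new_sum=170+(-4)=166 <-- matches target
Option E: A[0] 29->50, delta=21, new_sum=170+(21)=191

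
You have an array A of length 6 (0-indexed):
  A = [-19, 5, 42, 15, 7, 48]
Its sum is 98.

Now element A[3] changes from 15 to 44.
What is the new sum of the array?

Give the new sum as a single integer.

Old value at index 3: 15
New value at index 3: 44
Delta = 44 - 15 = 29
New sum = old_sum + delta = 98 + (29) = 127

Answer: 127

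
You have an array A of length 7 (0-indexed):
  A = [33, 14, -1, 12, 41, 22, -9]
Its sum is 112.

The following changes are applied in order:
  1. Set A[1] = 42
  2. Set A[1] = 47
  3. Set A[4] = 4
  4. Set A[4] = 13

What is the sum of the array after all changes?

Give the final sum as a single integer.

Answer: 117

Derivation:
Initial sum: 112
Change 1: A[1] 14 -> 42, delta = 28, sum = 140
Change 2: A[1] 42 -> 47, delta = 5, sum = 145
Change 3: A[4] 41 -> 4, delta = -37, sum = 108
Change 4: A[4] 4 -> 13, delta = 9, sum = 117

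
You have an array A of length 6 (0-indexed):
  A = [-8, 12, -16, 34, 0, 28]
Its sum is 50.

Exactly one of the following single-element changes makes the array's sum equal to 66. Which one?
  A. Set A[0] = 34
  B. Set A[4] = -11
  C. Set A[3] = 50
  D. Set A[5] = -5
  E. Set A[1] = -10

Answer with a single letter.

Answer: C

Derivation:
Option A: A[0] -8->34, delta=42, new_sum=50+(42)=92
Option B: A[4] 0->-11, delta=-11, new_sum=50+(-11)=39
Option C: A[3] 34->50, delta=16, new_sum=50+(16)=66 <-- matches target
Option D: A[5] 28->-5, delta=-33, new_sum=50+(-33)=17
Option E: A[1] 12->-10, delta=-22, new_sum=50+(-22)=28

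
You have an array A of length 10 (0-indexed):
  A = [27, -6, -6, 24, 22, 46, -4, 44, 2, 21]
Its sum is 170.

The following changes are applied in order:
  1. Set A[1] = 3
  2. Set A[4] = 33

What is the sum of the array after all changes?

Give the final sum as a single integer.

Initial sum: 170
Change 1: A[1] -6 -> 3, delta = 9, sum = 179
Change 2: A[4] 22 -> 33, delta = 11, sum = 190

Answer: 190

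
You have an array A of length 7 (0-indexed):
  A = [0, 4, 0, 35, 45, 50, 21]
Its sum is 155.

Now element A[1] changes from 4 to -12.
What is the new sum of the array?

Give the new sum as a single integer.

Answer: 139

Derivation:
Old value at index 1: 4
New value at index 1: -12
Delta = -12 - 4 = -16
New sum = old_sum + delta = 155 + (-16) = 139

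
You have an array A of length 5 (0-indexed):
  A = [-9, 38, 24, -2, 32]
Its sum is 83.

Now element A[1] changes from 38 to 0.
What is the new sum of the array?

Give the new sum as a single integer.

Answer: 45

Derivation:
Old value at index 1: 38
New value at index 1: 0
Delta = 0 - 38 = -38
New sum = old_sum + delta = 83 + (-38) = 45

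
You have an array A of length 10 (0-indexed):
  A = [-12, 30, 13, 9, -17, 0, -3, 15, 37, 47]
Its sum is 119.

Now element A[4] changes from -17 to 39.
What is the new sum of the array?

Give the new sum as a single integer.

Answer: 175

Derivation:
Old value at index 4: -17
New value at index 4: 39
Delta = 39 - -17 = 56
New sum = old_sum + delta = 119 + (56) = 175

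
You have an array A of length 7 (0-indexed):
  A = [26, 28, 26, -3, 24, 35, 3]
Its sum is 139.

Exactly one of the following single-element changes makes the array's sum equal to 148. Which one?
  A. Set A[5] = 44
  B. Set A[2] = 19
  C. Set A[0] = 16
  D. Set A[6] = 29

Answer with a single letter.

Option A: A[5] 35->44, delta=9, new_sum=139+(9)=148 <-- matches target
Option B: A[2] 26->19, delta=-7, new_sum=139+(-7)=132
Option C: A[0] 26->16, delta=-10, new_sum=139+(-10)=129
Option D: A[6] 3->29, delta=26, new_sum=139+(26)=165

Answer: A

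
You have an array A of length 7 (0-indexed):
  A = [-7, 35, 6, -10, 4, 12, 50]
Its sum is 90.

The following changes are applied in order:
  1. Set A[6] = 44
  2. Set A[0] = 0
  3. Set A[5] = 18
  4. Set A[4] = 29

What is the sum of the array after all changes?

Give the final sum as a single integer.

Answer: 122

Derivation:
Initial sum: 90
Change 1: A[6] 50 -> 44, delta = -6, sum = 84
Change 2: A[0] -7 -> 0, delta = 7, sum = 91
Change 3: A[5] 12 -> 18, delta = 6, sum = 97
Change 4: A[4] 4 -> 29, delta = 25, sum = 122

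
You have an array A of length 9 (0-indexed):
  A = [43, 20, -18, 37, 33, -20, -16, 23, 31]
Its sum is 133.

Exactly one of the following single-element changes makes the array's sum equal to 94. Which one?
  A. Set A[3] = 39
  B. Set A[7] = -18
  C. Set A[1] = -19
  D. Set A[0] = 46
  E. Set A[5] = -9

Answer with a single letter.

Answer: C

Derivation:
Option A: A[3] 37->39, delta=2, new_sum=133+(2)=135
Option B: A[7] 23->-18, delta=-41, new_sum=133+(-41)=92
Option C: A[1] 20->-19, delta=-39, new_sum=133+(-39)=94 <-- matches target
Option D: A[0] 43->46, delta=3, new_sum=133+(3)=136
Option E: A[5] -20->-9, delta=11, new_sum=133+(11)=144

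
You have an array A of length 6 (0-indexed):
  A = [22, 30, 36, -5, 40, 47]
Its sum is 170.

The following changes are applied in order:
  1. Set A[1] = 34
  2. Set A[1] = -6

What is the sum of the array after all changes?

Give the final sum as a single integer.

Answer: 134

Derivation:
Initial sum: 170
Change 1: A[1] 30 -> 34, delta = 4, sum = 174
Change 2: A[1] 34 -> -6, delta = -40, sum = 134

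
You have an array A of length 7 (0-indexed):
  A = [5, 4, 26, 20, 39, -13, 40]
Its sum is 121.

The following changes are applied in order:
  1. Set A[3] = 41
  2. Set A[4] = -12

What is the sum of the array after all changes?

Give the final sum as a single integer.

Initial sum: 121
Change 1: A[3] 20 -> 41, delta = 21, sum = 142
Change 2: A[4] 39 -> -12, delta = -51, sum = 91

Answer: 91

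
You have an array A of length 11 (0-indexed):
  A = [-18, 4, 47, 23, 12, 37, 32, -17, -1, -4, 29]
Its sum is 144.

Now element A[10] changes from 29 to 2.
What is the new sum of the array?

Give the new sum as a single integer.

Old value at index 10: 29
New value at index 10: 2
Delta = 2 - 29 = -27
New sum = old_sum + delta = 144 + (-27) = 117

Answer: 117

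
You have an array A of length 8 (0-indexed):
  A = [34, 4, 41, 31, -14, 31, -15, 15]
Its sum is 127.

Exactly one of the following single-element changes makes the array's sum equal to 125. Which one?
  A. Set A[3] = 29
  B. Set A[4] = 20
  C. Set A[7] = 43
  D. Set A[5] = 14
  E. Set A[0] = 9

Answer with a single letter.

Answer: A

Derivation:
Option A: A[3] 31->29, delta=-2, new_sum=127+(-2)=125 <-- matches target
Option B: A[4] -14->20, delta=34, new_sum=127+(34)=161
Option C: A[7] 15->43, delta=28, new_sum=127+(28)=155
Option D: A[5] 31->14, delta=-17, new_sum=127+(-17)=110
Option E: A[0] 34->9, delta=-25, new_sum=127+(-25)=102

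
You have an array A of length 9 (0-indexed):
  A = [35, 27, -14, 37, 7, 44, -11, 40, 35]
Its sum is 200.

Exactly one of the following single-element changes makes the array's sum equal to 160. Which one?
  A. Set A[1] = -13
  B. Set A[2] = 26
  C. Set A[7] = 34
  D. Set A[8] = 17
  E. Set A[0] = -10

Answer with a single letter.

Answer: A

Derivation:
Option A: A[1] 27->-13, delta=-40, new_sum=200+(-40)=160 <-- matches target
Option B: A[2] -14->26, delta=40, new_sum=200+(40)=240
Option C: A[7] 40->34, delta=-6, new_sum=200+(-6)=194
Option D: A[8] 35->17, delta=-18, new_sum=200+(-18)=182
Option E: A[0] 35->-10, delta=-45, new_sum=200+(-45)=155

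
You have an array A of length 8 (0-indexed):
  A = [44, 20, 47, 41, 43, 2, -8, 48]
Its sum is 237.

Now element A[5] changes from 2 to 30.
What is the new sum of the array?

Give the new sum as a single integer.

Old value at index 5: 2
New value at index 5: 30
Delta = 30 - 2 = 28
New sum = old_sum + delta = 237 + (28) = 265

Answer: 265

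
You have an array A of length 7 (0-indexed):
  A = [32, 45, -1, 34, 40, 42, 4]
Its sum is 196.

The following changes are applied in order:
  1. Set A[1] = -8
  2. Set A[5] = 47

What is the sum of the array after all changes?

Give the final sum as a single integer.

Answer: 148

Derivation:
Initial sum: 196
Change 1: A[1] 45 -> -8, delta = -53, sum = 143
Change 2: A[5] 42 -> 47, delta = 5, sum = 148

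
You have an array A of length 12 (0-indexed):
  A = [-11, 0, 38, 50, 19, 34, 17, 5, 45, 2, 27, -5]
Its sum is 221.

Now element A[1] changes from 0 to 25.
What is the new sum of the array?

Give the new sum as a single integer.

Old value at index 1: 0
New value at index 1: 25
Delta = 25 - 0 = 25
New sum = old_sum + delta = 221 + (25) = 246

Answer: 246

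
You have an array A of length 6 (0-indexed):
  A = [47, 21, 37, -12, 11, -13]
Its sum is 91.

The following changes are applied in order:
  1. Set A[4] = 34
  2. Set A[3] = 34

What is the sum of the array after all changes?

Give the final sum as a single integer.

Initial sum: 91
Change 1: A[4] 11 -> 34, delta = 23, sum = 114
Change 2: A[3] -12 -> 34, delta = 46, sum = 160

Answer: 160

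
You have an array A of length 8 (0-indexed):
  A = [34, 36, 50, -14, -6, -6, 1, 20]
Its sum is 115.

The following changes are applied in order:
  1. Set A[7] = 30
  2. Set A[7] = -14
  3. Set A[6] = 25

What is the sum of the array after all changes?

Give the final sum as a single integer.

Initial sum: 115
Change 1: A[7] 20 -> 30, delta = 10, sum = 125
Change 2: A[7] 30 -> -14, delta = -44, sum = 81
Change 3: A[6] 1 -> 25, delta = 24, sum = 105

Answer: 105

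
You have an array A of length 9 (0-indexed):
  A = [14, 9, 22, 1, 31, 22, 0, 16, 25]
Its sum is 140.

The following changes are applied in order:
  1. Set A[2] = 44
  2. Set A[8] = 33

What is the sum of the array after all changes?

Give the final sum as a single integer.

Answer: 170

Derivation:
Initial sum: 140
Change 1: A[2] 22 -> 44, delta = 22, sum = 162
Change 2: A[8] 25 -> 33, delta = 8, sum = 170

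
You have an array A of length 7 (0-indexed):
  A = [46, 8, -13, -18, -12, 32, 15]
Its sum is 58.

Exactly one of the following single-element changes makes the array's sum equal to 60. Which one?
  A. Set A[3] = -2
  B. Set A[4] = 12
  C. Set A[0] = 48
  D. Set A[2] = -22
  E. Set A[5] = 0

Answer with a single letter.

Answer: C

Derivation:
Option A: A[3] -18->-2, delta=16, new_sum=58+(16)=74
Option B: A[4] -12->12, delta=24, new_sum=58+(24)=82
Option C: A[0] 46->48, delta=2, new_sum=58+(2)=60 <-- matches target
Option D: A[2] -13->-22, delta=-9, new_sum=58+(-9)=49
Option E: A[5] 32->0, delta=-32, new_sum=58+(-32)=26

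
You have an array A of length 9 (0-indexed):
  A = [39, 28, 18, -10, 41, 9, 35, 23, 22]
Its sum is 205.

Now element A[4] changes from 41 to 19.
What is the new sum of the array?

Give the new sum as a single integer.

Old value at index 4: 41
New value at index 4: 19
Delta = 19 - 41 = -22
New sum = old_sum + delta = 205 + (-22) = 183

Answer: 183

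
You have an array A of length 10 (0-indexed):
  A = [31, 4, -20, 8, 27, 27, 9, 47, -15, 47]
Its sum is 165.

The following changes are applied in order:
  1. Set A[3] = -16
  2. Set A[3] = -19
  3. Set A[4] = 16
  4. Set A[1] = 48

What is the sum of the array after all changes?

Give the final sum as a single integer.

Answer: 171

Derivation:
Initial sum: 165
Change 1: A[3] 8 -> -16, delta = -24, sum = 141
Change 2: A[3] -16 -> -19, delta = -3, sum = 138
Change 3: A[4] 27 -> 16, delta = -11, sum = 127
Change 4: A[1] 4 -> 48, delta = 44, sum = 171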